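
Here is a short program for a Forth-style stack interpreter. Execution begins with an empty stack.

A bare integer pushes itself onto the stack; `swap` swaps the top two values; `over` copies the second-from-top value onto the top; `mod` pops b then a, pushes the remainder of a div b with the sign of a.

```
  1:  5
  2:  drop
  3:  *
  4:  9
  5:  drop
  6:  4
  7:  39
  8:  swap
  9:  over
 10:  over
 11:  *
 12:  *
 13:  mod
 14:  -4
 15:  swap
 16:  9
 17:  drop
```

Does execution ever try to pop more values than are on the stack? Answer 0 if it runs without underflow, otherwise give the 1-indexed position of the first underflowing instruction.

3

5    : [5]
drop : []
*  — needs 2 operands, stack has 0 → underflow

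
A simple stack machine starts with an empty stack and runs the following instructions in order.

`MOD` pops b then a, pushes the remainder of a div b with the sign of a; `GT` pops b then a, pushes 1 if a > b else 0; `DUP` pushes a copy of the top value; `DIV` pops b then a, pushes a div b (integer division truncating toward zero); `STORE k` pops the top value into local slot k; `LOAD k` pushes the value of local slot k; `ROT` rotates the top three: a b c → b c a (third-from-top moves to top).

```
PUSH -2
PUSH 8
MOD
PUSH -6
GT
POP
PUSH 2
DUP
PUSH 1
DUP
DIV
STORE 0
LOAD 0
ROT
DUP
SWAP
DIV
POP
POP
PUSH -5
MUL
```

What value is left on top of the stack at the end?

-10

PUSH -2 → -2
PUSH 8  → -2 8
MOD     → -2
PUSH -6 → -2 -6
GT      → 1
POP     → (empty)
PUSH 2  → 2
DUP     → 2 2
PUSH 1  → 2 2 1
DUP     → 2 2 1 1
DIV     → 2 2 1
STORE 0 → 2 2
LOAD 0  → 2 2 1
ROT     → 2 1 2
DUP     → 2 1 2 2
SWAP    → 2 1 2 2
DIV     → 2 1 1
POP     → 2 1
POP     → 2
PUSH -5 → 2 -5
MUL     → -10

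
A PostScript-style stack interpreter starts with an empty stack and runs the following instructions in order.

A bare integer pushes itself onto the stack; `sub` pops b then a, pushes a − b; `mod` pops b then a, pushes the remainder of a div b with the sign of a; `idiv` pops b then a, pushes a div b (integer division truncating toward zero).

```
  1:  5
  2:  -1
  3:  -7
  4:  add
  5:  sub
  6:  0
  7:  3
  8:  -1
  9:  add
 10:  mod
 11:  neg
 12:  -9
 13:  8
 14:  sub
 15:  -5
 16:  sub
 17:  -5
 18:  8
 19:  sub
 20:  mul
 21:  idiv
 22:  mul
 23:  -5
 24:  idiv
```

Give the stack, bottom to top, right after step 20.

[13, 0, 156]

5   -> 5
-1  -> 5 -1
-7  -> 5 -1 -7
add -> 5 -8
sub -> 13
0   -> 13 0
3   -> 13 0 3
-1  -> 13 0 3 -1
add -> 13 0 2
mod -> 13 0
neg -> 13 0
-9  -> 13 0 -9
8   -> 13 0 -9 8
sub -> 13 0 -17
-5  -> 13 0 -17 -5
sub -> 13 0 -12
-5  -> 13 0 -12 -5
8   -> 13 0 -12 -5 8
sub -> 13 0 -12 -13
mul -> 13 0 156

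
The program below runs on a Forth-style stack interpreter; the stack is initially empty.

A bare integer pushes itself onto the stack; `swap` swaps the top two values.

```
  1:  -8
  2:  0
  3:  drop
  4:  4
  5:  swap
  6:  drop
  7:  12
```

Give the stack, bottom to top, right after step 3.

[-8]

-8    -8
0     -8 0
drop  -8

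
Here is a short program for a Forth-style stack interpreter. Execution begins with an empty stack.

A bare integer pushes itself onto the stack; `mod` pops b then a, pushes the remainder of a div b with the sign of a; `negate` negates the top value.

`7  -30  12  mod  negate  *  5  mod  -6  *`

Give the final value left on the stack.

-12

7      : [7]
-30    : [7, -30]
12     : [7, -30, 12]
mod    : [7, -6]
negate : [7, 6]
*      : [42]
5      : [42, 5]
mod    : [2]
-6     : [2, -6]
*      : [-12]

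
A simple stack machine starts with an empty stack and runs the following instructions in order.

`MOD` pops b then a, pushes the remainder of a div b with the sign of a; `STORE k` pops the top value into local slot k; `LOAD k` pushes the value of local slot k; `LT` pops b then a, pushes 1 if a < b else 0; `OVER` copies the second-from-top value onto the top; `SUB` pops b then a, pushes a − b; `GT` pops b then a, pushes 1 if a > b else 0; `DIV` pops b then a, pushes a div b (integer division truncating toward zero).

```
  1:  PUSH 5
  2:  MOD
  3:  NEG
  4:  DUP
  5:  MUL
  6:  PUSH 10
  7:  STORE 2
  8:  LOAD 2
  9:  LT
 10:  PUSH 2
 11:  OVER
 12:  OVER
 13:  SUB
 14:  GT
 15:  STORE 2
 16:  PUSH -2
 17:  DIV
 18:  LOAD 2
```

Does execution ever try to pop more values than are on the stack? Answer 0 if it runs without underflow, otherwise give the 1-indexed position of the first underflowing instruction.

2

PUSH 5 -> [5]
MOD  — needs 2 operands, stack has 1 → underflow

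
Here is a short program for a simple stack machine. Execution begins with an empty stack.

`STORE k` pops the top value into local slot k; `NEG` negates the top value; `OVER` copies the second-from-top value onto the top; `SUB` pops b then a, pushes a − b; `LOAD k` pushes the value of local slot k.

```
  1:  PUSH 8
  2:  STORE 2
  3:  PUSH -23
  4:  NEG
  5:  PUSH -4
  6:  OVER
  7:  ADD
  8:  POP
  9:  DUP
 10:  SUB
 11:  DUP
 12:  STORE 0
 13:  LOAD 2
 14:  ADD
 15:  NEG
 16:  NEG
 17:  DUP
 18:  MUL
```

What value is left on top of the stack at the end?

64

PUSH 8   : [8]
STORE 2  : []
PUSH -23 : [-23]
NEG      : [23]
PUSH -4  : [23, -4]
OVER     : [23, -4, 23]
ADD      : [23, 19]
POP      : [23]
DUP      : [23, 23]
SUB      : [0]
DUP      : [0, 0]
STORE 0  : [0]
LOAD 2   : [0, 8]
ADD      : [8]
NEG      : [-8]
NEG      : [8]
DUP      : [8, 8]
MUL      : [64]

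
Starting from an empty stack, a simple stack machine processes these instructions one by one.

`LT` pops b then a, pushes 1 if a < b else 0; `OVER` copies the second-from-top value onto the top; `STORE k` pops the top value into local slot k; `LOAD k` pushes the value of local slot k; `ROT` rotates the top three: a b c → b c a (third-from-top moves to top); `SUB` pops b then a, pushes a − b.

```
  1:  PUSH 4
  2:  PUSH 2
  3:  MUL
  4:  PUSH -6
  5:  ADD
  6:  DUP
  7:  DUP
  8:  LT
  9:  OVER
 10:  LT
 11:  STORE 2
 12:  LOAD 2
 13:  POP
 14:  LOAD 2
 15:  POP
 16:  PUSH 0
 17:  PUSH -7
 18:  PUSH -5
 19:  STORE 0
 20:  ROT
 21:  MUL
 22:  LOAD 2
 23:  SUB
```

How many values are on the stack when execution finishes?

PUSH 4   [4]
PUSH 2   [4, 2]
MUL      [8]
PUSH -6  [8, -6]
ADD      [2]
DUP      [2, 2]
DUP      [2, 2, 2]
LT       [2, 0]
OVER     [2, 0, 2]
LT       [2, 1]
STORE 2  [2]
LOAD 2   [2, 1]
POP      [2]
LOAD 2   [2, 1]
POP      [2]
PUSH 0   [2, 0]
PUSH -7  [2, 0, -7]
PUSH -5  [2, 0, -7, -5]
STORE 0  [2, 0, -7]
ROT      [0, -7, 2]
MUL      [0, -14]
LOAD 2   [0, -14, 1]
SUB      [0, -15]

2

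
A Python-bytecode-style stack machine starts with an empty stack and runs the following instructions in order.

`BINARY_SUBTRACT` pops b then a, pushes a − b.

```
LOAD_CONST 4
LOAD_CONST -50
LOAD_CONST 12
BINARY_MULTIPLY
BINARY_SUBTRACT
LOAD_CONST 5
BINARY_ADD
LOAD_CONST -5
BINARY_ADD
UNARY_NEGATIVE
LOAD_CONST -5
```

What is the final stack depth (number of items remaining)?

2

LOAD_CONST 4    -> [4]
LOAD_CONST -50  -> [4, -50]
LOAD_CONST 12   -> [4, -50, 12]
BINARY_MULTIPLY -> [4, -600]
BINARY_SUBTRACT -> [604]
LOAD_CONST 5    -> [604, 5]
BINARY_ADD      -> [609]
LOAD_CONST -5   -> [609, -5]
BINARY_ADD      -> [604]
UNARY_NEGATIVE  -> [-604]
LOAD_CONST -5   -> [-604, -5]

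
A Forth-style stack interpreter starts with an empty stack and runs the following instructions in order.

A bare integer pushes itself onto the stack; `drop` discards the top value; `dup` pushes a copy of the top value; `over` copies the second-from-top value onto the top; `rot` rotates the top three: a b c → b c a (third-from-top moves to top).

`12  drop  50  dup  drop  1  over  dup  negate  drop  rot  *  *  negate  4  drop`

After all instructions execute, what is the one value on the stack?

-2500

12     -> [12]
drop   -> []
50     -> [50]
dup    -> [50, 50]
drop   -> [50]
1      -> [50, 1]
over   -> [50, 1, 50]
dup    -> [50, 1, 50, 50]
negate -> [50, 1, 50, -50]
drop   -> [50, 1, 50]
rot    -> [1, 50, 50]
*      -> [1, 2500]
*      -> [2500]
negate -> [-2500]
4      -> [-2500, 4]
drop   -> [-2500]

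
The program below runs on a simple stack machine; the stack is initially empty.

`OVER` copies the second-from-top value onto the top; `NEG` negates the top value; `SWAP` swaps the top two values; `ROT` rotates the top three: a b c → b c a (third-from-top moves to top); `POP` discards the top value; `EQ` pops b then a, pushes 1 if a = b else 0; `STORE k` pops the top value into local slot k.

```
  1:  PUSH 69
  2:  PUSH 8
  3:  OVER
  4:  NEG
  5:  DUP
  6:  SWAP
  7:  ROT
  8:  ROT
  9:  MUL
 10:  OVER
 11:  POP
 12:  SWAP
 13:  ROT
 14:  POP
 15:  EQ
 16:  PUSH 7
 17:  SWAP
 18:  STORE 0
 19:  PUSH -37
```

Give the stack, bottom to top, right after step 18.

PUSH 69  69
PUSH 8   69 8
OVER     69 8 69
NEG      69 8 -69
DUP      69 8 -69 -69
SWAP     69 8 -69 -69
ROT      69 -69 -69 8
ROT      69 -69 8 -69
MUL      69 -69 -552
OVER     69 -69 -552 -69
POP      69 -69 -552
SWAP     69 -552 -69
ROT      -552 -69 69
POP      -552 -69
EQ       0
PUSH 7   0 7
SWAP     7 0
STORE 0  7

[7]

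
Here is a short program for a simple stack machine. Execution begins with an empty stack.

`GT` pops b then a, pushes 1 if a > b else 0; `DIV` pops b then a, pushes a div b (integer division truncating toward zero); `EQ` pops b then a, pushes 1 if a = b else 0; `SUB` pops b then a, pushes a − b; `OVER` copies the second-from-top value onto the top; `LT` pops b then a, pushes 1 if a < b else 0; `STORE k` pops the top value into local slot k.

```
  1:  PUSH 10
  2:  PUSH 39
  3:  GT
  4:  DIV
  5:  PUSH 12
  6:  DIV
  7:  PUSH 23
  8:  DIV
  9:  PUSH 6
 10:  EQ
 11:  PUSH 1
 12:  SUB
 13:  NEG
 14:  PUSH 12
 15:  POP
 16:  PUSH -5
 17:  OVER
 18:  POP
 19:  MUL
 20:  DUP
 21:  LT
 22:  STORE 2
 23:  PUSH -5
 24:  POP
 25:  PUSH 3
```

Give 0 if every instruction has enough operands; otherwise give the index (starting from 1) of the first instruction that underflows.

4

PUSH 10 : 10
PUSH 39 : 10 39
GT      : 0
DIV  — needs 2 operands, stack has 1 → underflow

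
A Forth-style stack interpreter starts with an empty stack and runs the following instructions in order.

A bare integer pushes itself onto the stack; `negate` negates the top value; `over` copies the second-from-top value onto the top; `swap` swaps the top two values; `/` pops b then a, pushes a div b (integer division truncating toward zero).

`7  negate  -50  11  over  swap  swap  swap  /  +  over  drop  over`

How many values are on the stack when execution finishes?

3

7      : [7]
negate : [-7]
-50    : [-7, -50]
11     : [-7, -50, 11]
over   : [-7, -50, 11, -50]
swap   : [-7, -50, -50, 11]
swap   : [-7, -50, 11, -50]
swap   : [-7, -50, -50, 11]
/      : [-7, -50, -4]
+      : [-7, -54]
over   : [-7, -54, -7]
drop   : [-7, -54]
over   : [-7, -54, -7]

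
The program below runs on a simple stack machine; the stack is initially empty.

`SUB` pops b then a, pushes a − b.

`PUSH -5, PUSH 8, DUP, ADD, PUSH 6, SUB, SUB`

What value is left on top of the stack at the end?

-15

PUSH -5 -> -5
PUSH 8  -> -5 8
DUP     -> -5 8 8
ADD     -> -5 16
PUSH 6  -> -5 16 6
SUB     -> -5 10
SUB     -> -15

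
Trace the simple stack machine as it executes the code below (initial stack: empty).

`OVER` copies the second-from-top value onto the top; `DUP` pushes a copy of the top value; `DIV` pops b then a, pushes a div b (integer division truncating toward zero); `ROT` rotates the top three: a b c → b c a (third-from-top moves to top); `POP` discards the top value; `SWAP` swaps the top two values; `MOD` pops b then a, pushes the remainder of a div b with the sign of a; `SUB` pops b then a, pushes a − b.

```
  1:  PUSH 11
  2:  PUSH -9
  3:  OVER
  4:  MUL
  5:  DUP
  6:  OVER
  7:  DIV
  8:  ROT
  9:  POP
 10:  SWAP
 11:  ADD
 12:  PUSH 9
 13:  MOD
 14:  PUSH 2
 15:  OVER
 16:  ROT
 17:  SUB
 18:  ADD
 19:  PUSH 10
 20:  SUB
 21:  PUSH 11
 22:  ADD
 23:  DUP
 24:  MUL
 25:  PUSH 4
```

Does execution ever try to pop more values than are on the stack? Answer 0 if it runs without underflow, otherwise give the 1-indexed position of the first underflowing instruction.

PUSH 11 -> 11
PUSH -9 -> 11 -9
OVER    -> 11 -9 11
MUL     -> 11 -99
DUP     -> 11 -99 -99
OVER    -> 11 -99 -99 -99
DIV     -> 11 -99 1
ROT     -> -99 1 11
POP     -> -99 1
SWAP    -> 1 -99
ADD     -> -98
PUSH 9  -> -98 9
MOD     -> -8
PUSH 2  -> -8 2
OVER    -> -8 2 -8
ROT     -> 2 -8 -8
SUB     -> 2 0
ADD     -> 2
PUSH 10 -> 2 10
SUB     -> -8
PUSH 11 -> -8 11
ADD     -> 3
DUP     -> 3 3
MUL     -> 9
PUSH 4  -> 9 4

0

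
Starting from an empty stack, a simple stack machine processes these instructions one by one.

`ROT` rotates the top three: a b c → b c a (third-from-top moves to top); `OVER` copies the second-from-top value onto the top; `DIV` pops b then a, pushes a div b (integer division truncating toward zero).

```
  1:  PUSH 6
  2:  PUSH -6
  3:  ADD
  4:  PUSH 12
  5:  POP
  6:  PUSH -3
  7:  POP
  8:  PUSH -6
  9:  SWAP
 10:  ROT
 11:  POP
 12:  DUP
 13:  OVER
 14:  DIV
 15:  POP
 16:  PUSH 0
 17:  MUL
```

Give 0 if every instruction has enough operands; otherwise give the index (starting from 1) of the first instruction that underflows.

10

PUSH 6   [6]
PUSH -6  [6, -6]
ADD      [0]
PUSH 12  [0, 12]
POP      [0]
PUSH -3  [0, -3]
POP      [0]
PUSH -6  [0, -6]
SWAP     [-6, 0]
ROT  — needs 3 operands, stack has 2 → underflow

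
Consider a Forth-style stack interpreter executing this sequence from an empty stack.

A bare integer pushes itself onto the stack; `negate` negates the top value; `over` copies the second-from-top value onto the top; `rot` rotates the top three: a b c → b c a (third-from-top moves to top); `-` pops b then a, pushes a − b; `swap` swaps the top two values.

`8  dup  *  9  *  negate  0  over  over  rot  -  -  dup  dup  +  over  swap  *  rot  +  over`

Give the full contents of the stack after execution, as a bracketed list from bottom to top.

[-576, 662976, -576]

8      : 8
dup    : 8 8
*      : 64
9      : 64 9
*      : 576
negate : -576
0      : -576 0
over   : -576 0 -576
over   : -576 0 -576 0
rot    : -576 -576 0 0
-      : -576 -576 0
-      : -576 -576
dup    : -576 -576 -576
dup    : -576 -576 -576 -576
+      : -576 -576 -1152
over   : -576 -576 -1152 -576
swap   : -576 -576 -576 -1152
*      : -576 -576 663552
rot    : -576 663552 -576
+      : -576 662976
over   : -576 662976 -576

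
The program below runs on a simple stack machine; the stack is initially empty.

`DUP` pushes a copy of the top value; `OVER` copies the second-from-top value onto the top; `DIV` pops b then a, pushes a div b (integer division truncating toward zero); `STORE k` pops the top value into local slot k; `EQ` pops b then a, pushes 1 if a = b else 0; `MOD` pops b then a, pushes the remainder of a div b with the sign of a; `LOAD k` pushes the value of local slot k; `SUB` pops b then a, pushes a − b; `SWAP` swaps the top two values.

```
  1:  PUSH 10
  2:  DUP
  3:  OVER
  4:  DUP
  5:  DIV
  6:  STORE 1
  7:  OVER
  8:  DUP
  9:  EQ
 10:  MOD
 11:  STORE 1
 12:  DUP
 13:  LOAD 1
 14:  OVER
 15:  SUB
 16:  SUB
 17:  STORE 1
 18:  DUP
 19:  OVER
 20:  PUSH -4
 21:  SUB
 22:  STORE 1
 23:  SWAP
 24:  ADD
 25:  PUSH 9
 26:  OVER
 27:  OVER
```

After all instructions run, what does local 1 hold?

14

PUSH 10  [10]
DUP      [10, 10]
OVER     [10, 10, 10]
DUP      [10, 10, 10, 10]
DIV      [10, 10, 1]
STORE 1  [10, 10]
OVER     [10, 10, 10]
DUP      [10, 10, 10, 10]
EQ       [10, 10, 1]
MOD      [10, 0]
STORE 1  [10]
DUP      [10, 10]
LOAD 1   [10, 10, 0]
OVER     [10, 10, 0, 10]
SUB      [10, 10, -10]
SUB      [10, 20]
STORE 1  [10]
DUP      [10, 10]
OVER     [10, 10, 10]
PUSH -4  [10, 10, 10, -4]
SUB      [10, 10, 14]
STORE 1  [10, 10]
SWAP     [10, 10]
ADD      [20]
PUSH 9   [20, 9]
OVER     [20, 9, 20]
OVER     [20, 9, 20, 9]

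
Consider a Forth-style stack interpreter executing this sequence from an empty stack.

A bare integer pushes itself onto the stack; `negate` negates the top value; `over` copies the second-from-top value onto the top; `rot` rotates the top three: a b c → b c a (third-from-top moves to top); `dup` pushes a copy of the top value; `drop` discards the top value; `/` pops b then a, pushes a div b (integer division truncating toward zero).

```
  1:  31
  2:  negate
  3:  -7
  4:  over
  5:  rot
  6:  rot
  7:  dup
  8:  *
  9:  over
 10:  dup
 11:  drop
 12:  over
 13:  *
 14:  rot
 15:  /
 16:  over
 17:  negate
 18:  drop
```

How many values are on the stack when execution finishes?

31     → [31]
negate → [-31]
-7     → [-31, -7]
over   → [-31, -7, -31]
rot    → [-7, -31, -31]
rot    → [-31, -31, -7]
dup    → [-31, -31, -7, -7]
*      → [-31, -31, 49]
over   → [-31, -31, 49, -31]
dup    → [-31, -31, 49, -31, -31]
drop   → [-31, -31, 49, -31]
over   → [-31, -31, 49, -31, 49]
*      → [-31, -31, 49, -1519]
rot    → [-31, 49, -1519, -31]
/      → [-31, 49, 49]
over   → [-31, 49, 49, 49]
negate → [-31, 49, 49, -49]
drop   → [-31, 49, 49]

3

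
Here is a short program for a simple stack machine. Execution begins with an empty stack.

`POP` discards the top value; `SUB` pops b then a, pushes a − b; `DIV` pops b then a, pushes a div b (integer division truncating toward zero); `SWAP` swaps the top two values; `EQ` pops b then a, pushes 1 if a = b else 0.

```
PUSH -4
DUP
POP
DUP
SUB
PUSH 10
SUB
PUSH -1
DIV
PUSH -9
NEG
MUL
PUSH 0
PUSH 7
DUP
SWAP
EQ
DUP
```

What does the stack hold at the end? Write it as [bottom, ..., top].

[90, 0, 1, 1]

PUSH -4  -4
DUP      -4 -4
POP      -4
DUP      -4 -4
SUB      0
PUSH 10  0 10
SUB      -10
PUSH -1  -10 -1
DIV      10
PUSH -9  10 -9
NEG      10 9
MUL      90
PUSH 0   90 0
PUSH 7   90 0 7
DUP      90 0 7 7
SWAP     90 0 7 7
EQ       90 0 1
DUP      90 0 1 1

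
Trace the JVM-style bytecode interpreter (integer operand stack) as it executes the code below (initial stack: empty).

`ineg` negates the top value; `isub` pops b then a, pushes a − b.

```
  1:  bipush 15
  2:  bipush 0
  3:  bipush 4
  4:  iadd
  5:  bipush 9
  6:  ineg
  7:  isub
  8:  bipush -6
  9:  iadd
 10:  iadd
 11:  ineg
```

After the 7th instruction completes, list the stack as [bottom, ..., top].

[15, 13]

bipush 15 -> [15]
bipush 0  -> [15, 0]
bipush 4  -> [15, 0, 4]
iadd      -> [15, 4]
bipush 9  -> [15, 4, 9]
ineg      -> [15, 4, -9]
isub      -> [15, 13]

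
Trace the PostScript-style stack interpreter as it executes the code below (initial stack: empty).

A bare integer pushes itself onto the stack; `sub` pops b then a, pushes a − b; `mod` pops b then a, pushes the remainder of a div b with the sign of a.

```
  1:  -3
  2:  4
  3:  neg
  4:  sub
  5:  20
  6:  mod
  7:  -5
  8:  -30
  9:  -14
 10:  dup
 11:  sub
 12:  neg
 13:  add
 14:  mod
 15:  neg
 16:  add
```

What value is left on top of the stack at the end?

-3  : [-3]
4   : [-3, 4]
neg : [-3, -4]
sub : [1]
20  : [1, 20]
mod : [1]
-5  : [1, -5]
-30 : [1, -5, -30]
-14 : [1, -5, -30, -14]
dup : [1, -5, -30, -14, -14]
sub : [1, -5, -30, 0]
neg : [1, -5, -30, 0]
add : [1, -5, -30]
mod : [1, -5]
neg : [1, 5]
add : [6]

6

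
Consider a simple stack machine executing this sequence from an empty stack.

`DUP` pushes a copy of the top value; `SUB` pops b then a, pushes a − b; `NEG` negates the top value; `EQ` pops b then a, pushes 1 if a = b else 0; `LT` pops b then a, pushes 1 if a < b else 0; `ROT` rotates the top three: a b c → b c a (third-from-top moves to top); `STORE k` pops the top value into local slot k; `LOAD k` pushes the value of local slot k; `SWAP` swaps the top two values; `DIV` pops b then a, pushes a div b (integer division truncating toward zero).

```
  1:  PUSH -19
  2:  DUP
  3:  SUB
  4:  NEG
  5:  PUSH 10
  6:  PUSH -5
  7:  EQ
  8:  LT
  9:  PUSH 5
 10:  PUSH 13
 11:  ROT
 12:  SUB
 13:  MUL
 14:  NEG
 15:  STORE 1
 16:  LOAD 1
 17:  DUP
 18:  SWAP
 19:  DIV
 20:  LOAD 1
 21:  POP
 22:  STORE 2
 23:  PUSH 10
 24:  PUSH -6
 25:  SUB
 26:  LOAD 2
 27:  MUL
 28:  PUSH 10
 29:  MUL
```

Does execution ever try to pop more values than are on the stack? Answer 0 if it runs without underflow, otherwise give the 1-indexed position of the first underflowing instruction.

PUSH -19 : -19
DUP      : -19 -19
SUB      : 0
NEG      : 0
PUSH 10  : 0 10
PUSH -5  : 0 10 -5
EQ       : 0 0
LT       : 0
PUSH 5   : 0 5
PUSH 13  : 0 5 13
ROT      : 5 13 0
SUB      : 5 13
MUL      : 65
NEG      : -65
STORE 1  : (empty)
LOAD 1   : -65
DUP      : -65 -65
SWAP     : -65 -65
DIV      : 1
LOAD 1   : 1 -65
POP      : 1
STORE 2  : (empty)
PUSH 10  : 10
PUSH -6  : 10 -6
SUB      : 16
LOAD 2   : 16 1
MUL      : 16
PUSH 10  : 16 10
MUL      : 160

0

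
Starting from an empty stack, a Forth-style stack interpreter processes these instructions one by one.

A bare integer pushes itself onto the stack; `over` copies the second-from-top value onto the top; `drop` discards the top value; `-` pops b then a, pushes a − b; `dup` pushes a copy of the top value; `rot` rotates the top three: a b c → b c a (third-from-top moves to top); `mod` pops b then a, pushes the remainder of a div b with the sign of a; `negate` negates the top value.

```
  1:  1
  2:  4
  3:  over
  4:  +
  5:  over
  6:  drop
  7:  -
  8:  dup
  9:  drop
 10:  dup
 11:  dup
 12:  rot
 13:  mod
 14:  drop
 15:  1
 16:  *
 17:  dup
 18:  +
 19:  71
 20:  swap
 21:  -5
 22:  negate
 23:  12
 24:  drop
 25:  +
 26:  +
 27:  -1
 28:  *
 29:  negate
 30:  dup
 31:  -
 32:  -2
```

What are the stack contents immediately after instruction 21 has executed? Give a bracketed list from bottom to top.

1    -> 1
4    -> 1 4
over -> 1 4 1
+    -> 1 5
over -> 1 5 1
drop -> 1 5
-    -> -4
dup  -> -4 -4
drop -> -4
dup  -> -4 -4
dup  -> -4 -4 -4
rot  -> -4 -4 -4
mod  -> -4 0
drop -> -4
1    -> -4 1
*    -> -4
dup  -> -4 -4
+    -> -8
71   -> -8 71
swap -> 71 -8
-5   -> 71 -8 -5

[71, -8, -5]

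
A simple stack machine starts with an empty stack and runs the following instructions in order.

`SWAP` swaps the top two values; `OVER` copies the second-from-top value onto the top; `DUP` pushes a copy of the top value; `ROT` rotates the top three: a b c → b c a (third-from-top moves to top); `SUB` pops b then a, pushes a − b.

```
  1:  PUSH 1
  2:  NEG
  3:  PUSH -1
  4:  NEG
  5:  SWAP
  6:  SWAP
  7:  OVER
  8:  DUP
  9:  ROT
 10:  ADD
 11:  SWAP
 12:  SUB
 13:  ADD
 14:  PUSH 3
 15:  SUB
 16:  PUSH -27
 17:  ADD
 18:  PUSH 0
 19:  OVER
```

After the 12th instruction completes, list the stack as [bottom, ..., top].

[-1, 1]

PUSH 1  -> [1]
NEG     -> [-1]
PUSH -1 -> [-1, -1]
NEG     -> [-1, 1]
SWAP    -> [1, -1]
SWAP    -> [-1, 1]
OVER    -> [-1, 1, -1]
DUP     -> [-1, 1, -1, -1]
ROT     -> [-1, -1, -1, 1]
ADD     -> [-1, -1, 0]
SWAP    -> [-1, 0, -1]
SUB     -> [-1, 1]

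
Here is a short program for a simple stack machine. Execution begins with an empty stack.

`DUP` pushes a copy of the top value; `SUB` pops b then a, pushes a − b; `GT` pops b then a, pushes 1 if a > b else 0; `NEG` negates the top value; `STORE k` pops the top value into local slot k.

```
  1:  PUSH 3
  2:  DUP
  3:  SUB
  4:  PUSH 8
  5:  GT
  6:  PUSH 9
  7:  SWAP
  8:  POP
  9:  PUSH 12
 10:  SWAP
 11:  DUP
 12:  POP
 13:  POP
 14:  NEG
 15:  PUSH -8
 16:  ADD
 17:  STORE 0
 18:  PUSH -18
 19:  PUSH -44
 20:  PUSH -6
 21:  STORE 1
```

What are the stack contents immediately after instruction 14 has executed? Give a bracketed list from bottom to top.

PUSH 3   [3]
DUP      [3, 3]
SUB      [0]
PUSH 8   [0, 8]
GT       [0]
PUSH 9   [0, 9]
SWAP     [9, 0]
POP      [9]
PUSH 12  [9, 12]
SWAP     [12, 9]
DUP      [12, 9, 9]
POP      [12, 9]
POP      [12]
NEG      [-12]

[-12]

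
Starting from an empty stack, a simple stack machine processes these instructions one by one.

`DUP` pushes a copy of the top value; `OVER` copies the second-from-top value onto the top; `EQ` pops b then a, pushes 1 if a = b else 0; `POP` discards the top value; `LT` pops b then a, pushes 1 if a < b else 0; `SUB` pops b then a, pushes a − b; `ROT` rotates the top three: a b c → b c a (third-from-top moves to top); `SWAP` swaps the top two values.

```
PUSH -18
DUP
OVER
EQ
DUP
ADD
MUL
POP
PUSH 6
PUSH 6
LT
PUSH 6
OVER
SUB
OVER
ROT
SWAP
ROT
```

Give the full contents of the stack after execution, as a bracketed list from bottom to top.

PUSH -18 → -18
DUP      → -18 -18
OVER     → -18 -18 -18
EQ       → -18 1
DUP      → -18 1 1
ADD      → -18 2
MUL      → -36
POP      → (empty)
PUSH 6   → 6
PUSH 6   → 6 6
LT       → 0
PUSH 6   → 0 6
OVER     → 0 6 0
SUB      → 0 6
OVER     → 0 6 0
ROT      → 6 0 0
SWAP     → 6 0 0
ROT      → 0 0 6

[0, 0, 6]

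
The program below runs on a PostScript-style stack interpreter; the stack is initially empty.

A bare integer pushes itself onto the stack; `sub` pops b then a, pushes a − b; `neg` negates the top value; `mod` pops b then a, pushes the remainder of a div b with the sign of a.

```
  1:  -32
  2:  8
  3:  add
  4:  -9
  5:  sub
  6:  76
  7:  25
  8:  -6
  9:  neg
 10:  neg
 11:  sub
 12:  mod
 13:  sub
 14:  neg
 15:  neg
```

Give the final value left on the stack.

-29

-32 -> -32
8   -> -32 8
add -> -24
-9  -> -24 -9
sub -> -15
76  -> -15 76
25  -> -15 76 25
-6  -> -15 76 25 -6
neg -> -15 76 25 6
neg -> -15 76 25 -6
sub -> -15 76 31
mod -> -15 14
sub -> -29
neg -> 29
neg -> -29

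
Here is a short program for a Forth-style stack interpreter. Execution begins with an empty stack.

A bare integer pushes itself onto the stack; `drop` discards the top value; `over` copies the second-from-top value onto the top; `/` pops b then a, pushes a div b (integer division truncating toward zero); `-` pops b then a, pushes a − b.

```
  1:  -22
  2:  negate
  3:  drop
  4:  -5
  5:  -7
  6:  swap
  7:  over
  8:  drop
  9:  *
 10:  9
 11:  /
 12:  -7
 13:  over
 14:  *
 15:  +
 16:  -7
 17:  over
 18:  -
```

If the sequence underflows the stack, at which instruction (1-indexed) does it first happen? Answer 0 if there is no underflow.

-22    -> [-22]
negate -> [22]
drop   -> []
-5     -> [-5]
-7     -> [-5, -7]
swap   -> [-7, -5]
over   -> [-7, -5, -7]
drop   -> [-7, -5]
*      -> [35]
9      -> [35, 9]
/      -> [3]
-7     -> [3, -7]
over   -> [3, -7, 3]
*      -> [3, -21]
+      -> [-18]
-7     -> [-18, -7]
over   -> [-18, -7, -18]
-      -> [-18, 11]

0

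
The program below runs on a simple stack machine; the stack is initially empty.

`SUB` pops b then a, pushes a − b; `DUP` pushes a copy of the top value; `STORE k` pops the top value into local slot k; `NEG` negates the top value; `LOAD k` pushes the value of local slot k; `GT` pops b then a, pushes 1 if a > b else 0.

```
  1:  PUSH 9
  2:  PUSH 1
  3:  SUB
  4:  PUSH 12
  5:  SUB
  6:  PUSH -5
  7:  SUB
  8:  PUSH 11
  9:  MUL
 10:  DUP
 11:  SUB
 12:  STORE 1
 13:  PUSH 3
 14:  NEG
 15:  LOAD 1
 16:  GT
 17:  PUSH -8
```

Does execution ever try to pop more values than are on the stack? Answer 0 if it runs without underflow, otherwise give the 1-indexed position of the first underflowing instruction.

PUSH 9  : 9
PUSH 1  : 9 1
SUB     : 8
PUSH 12 : 8 12
SUB     : -4
PUSH -5 : -4 -5
SUB     : 1
PUSH 11 : 1 11
MUL     : 11
DUP     : 11 11
SUB     : 0
STORE 1 : (empty)
PUSH 3  : 3
NEG     : -3
LOAD 1  : -3 0
GT      : 0
PUSH -8 : 0 -8

0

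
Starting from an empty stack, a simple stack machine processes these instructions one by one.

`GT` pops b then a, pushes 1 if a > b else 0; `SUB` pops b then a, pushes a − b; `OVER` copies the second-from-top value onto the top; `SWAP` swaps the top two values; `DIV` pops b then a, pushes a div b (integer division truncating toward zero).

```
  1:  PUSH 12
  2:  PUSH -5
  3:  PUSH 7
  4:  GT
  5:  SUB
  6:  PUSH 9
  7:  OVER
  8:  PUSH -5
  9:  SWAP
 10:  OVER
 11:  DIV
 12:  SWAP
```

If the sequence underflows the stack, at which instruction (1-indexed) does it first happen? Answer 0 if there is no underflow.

0

PUSH 12  12
PUSH -5  12 -5
PUSH 7   12 -5 7
GT       12 0
SUB      12
PUSH 9   12 9
OVER     12 9 12
PUSH -5  12 9 12 -5
SWAP     12 9 -5 12
OVER     12 9 -5 12 -5
DIV      12 9 -5 -2
SWAP     12 9 -2 -5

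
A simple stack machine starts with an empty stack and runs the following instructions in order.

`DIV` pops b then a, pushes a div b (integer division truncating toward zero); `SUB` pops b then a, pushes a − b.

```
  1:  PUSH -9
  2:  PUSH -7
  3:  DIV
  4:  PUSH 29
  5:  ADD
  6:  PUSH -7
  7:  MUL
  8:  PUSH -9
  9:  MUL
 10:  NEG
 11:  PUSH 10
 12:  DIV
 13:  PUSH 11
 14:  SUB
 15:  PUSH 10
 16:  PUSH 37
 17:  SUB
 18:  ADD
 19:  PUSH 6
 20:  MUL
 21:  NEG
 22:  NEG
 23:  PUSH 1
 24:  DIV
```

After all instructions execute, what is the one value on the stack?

PUSH -9  -9
PUSH -7  -9 -7
DIV      1
PUSH 29  1 29
ADD      30
PUSH -7  30 -7
MUL      -210
PUSH -9  -210 -9
MUL      1890
NEG      -1890
PUSH 10  -1890 10
DIV      -189
PUSH 11  -189 11
SUB      -200
PUSH 10  -200 10
PUSH 37  -200 10 37
SUB      -200 -27
ADD      -227
PUSH 6   -227 6
MUL      -1362
NEG      1362
NEG      -1362
PUSH 1   -1362 1
DIV      -1362

-1362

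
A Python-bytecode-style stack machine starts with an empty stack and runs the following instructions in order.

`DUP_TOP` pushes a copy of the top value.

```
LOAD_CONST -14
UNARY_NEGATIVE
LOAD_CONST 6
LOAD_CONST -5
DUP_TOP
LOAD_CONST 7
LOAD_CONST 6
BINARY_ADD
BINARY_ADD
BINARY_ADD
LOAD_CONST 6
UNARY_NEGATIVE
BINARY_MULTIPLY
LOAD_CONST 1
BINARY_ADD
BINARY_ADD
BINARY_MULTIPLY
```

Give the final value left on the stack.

LOAD_CONST -14   -14
UNARY_NEGATIVE   14
LOAD_CONST 6     14 6
LOAD_CONST -5    14 6 -5
DUP_TOP          14 6 -5 -5
LOAD_CONST 7     14 6 -5 -5 7
LOAD_CONST 6     14 6 -5 -5 7 6
BINARY_ADD       14 6 -5 -5 13
BINARY_ADD       14 6 -5 8
BINARY_ADD       14 6 3
LOAD_CONST 6     14 6 3 6
UNARY_NEGATIVE   14 6 3 -6
BINARY_MULTIPLY  14 6 -18
LOAD_CONST 1     14 6 -18 1
BINARY_ADD       14 6 -17
BINARY_ADD       14 -11
BINARY_MULTIPLY  -154

-154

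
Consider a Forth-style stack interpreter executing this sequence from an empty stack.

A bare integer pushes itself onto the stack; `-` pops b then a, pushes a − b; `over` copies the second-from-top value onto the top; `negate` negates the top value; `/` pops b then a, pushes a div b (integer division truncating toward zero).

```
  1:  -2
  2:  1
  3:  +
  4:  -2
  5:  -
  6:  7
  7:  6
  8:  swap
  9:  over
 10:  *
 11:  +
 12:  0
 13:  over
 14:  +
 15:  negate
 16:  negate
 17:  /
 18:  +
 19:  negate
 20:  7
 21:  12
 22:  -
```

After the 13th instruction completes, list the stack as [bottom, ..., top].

-2   -> -2
1    -> -2 1
+    -> -1
-2   -> -1 -2
-    -> 1
7    -> 1 7
6    -> 1 7 6
swap -> 1 6 7
over -> 1 6 7 6
*    -> 1 6 42
+    -> 1 48
0    -> 1 48 0
over -> 1 48 0 48

[1, 48, 0, 48]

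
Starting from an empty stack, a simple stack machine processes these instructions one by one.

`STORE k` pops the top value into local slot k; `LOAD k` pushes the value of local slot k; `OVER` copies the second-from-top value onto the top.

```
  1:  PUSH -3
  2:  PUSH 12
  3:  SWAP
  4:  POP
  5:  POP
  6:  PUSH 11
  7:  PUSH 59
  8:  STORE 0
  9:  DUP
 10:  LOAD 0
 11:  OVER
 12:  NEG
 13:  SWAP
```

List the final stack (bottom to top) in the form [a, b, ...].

[11, 11, -11, 59]

PUSH -3 → [-3]
PUSH 12 → [-3, 12]
SWAP    → [12, -3]
POP     → [12]
POP     → []
PUSH 11 → [11]
PUSH 59 → [11, 59]
STORE 0 → [11]
DUP     → [11, 11]
LOAD 0  → [11, 11, 59]
OVER    → [11, 11, 59, 11]
NEG     → [11, 11, 59, -11]
SWAP    → [11, 11, -11, 59]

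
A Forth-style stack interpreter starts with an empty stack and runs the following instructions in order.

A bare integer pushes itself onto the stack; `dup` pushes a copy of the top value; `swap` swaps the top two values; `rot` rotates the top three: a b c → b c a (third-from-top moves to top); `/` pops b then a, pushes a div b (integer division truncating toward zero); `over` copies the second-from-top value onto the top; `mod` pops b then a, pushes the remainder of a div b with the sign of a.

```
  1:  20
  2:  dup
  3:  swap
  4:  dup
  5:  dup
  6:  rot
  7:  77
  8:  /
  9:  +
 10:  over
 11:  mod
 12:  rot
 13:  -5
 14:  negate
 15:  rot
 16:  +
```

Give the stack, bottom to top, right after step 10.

20   → 20
dup  → 20 20
swap → 20 20
dup  → 20 20 20
dup  → 20 20 20 20
rot  → 20 20 20 20
77   → 20 20 20 20 77
/    → 20 20 20 0
+    → 20 20 20
over → 20 20 20 20

[20, 20, 20, 20]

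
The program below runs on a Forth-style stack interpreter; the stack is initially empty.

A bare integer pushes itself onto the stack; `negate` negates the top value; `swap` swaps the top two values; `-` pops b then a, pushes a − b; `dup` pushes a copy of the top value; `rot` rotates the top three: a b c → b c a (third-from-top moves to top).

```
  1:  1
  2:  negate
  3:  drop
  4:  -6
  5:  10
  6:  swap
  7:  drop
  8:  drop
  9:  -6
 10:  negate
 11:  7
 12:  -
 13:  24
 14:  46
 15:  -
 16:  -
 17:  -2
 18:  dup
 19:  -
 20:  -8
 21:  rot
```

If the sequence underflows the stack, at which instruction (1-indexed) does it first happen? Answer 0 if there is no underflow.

0

1      → [1]
negate → [-1]
drop   → []
-6     → [-6]
10     → [-6, 10]
swap   → [10, -6]
drop   → [10]
drop   → []
-6     → [-6]
negate → [6]
7      → [6, 7]
-      → [-1]
24     → [-1, 24]
46     → [-1, 24, 46]
-      → [-1, -22]
-      → [21]
-2     → [21, -2]
dup    → [21, -2, -2]
-      → [21, 0]
-8     → [21, 0, -8]
rot    → [0, -8, 21]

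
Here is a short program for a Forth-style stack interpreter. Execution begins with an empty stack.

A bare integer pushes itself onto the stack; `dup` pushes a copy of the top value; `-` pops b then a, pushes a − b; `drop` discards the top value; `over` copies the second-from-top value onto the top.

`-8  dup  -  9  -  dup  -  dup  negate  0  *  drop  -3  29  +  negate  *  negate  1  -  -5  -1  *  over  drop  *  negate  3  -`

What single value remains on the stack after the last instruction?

2

-8     -> [-8]
dup    -> [-8, -8]
-      -> [0]
9      -> [0, 9]
-      -> [-9]
dup    -> [-9, -9]
-      -> [0]
dup    -> [0, 0]
negate -> [0, 0]
0      -> [0, 0, 0]
*      -> [0, 0]
drop   -> [0]
-3     -> [0, -3]
29     -> [0, -3, 29]
+      -> [0, 26]
negate -> [0, -26]
*      -> [0]
negate -> [0]
1      -> [0, 1]
-      -> [-1]
-5     -> [-1, -5]
-1     -> [-1, -5, -1]
*      -> [-1, 5]
over   -> [-1, 5, -1]
drop   -> [-1, 5]
*      -> [-5]
negate -> [5]
3      -> [5, 3]
-      -> [2]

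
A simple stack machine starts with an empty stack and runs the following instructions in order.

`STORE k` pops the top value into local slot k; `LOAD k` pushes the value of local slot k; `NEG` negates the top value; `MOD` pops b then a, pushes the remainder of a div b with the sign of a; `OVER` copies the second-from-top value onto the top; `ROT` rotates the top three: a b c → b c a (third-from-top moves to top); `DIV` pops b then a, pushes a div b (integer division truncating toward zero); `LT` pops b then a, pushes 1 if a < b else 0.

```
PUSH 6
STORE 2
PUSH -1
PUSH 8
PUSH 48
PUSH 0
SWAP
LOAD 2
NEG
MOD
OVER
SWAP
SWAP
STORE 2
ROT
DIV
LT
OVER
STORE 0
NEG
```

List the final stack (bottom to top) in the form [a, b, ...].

[-1, 0]

PUSH 6  → [6]
STORE 2 → []
PUSH -1 → [-1]
PUSH 8  → [-1, 8]
PUSH 48 → [-1, 8, 48]
PUSH 0  → [-1, 8, 48, 0]
SWAP    → [-1, 8, 0, 48]
LOAD 2  → [-1, 8, 0, 48, 6]
NEG     → [-1, 8, 0, 48, -6]
MOD     → [-1, 8, 0, 0]
OVER    → [-1, 8, 0, 0, 0]
SWAP    → [-1, 8, 0, 0, 0]
SWAP    → [-1, 8, 0, 0, 0]
STORE 2 → [-1, 8, 0, 0]
ROT     → [-1, 0, 0, 8]
DIV     → [-1, 0, 0]
LT      → [-1, 0]
OVER    → [-1, 0, -1]
STORE 0 → [-1, 0]
NEG     → [-1, 0]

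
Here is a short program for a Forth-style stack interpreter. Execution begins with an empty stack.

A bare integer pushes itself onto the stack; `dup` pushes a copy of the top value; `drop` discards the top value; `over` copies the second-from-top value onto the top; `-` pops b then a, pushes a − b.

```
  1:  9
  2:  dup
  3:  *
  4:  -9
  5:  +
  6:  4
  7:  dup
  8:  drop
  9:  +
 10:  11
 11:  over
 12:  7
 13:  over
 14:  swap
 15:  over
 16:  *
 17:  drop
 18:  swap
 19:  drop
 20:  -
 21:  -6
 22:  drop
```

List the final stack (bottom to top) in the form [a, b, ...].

9     [9]
dup   [9, 9]
*     [81]
-9    [81, -9]
+     [72]
4     [72, 4]
dup   [72, 4, 4]
drop  [72, 4]
+     [76]
11    [76, 11]
over  [76, 11, 76]
7     [76, 11, 76, 7]
over  [76, 11, 76, 7, 76]
swap  [76, 11, 76, 76, 7]
over  [76, 11, 76, 76, 7, 76]
*     [76, 11, 76, 76, 532]
drop  [76, 11, 76, 76]
swap  [76, 11, 76, 76]
drop  [76, 11, 76]
-     [76, -65]
-6    [76, -65, -6]
drop  [76, -65]

[76, -65]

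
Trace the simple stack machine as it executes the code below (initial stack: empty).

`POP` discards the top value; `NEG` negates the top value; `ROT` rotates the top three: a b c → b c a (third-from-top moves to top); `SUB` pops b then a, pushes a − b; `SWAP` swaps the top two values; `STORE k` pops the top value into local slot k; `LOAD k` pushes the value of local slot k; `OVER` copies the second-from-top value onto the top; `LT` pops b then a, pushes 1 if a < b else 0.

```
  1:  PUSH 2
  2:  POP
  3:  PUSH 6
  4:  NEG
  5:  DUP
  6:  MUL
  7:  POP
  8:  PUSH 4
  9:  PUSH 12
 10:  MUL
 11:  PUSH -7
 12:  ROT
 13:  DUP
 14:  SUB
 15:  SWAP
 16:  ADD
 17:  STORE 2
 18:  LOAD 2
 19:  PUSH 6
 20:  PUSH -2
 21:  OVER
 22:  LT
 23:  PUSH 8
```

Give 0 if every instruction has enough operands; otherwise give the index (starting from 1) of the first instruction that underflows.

PUSH 2  -> 2
POP     -> (empty)
PUSH 6  -> 6
NEG     -> -6
DUP     -> -6 -6
MUL     -> 36
POP     -> (empty)
PUSH 4  -> 4
PUSH 12 -> 4 12
MUL     -> 48
PUSH -7 -> 48 -7
ROT  — needs 3 operands, stack has 2 → underflow

12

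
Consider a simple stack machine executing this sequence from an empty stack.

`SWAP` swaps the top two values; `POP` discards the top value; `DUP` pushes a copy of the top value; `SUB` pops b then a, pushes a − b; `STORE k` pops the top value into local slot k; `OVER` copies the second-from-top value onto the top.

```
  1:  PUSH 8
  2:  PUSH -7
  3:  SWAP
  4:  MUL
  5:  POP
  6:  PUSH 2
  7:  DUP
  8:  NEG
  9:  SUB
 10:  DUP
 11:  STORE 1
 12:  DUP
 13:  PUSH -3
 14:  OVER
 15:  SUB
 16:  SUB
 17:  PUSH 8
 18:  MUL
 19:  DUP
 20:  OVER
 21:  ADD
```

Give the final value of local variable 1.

PUSH 8  -> [8]
PUSH -7 -> [8, -7]
SWAP    -> [-7, 8]
MUL     -> [-56]
POP     -> []
PUSH 2  -> [2]
DUP     -> [2, 2]
NEG     -> [2, -2]
SUB     -> [4]
DUP     -> [4, 4]
STORE 1 -> [4]
DUP     -> [4, 4]
PUSH -3 -> [4, 4, -3]
OVER    -> [4, 4, -3, 4]
SUB     -> [4, 4, -7]
SUB     -> [4, 11]
PUSH 8  -> [4, 11, 8]
MUL     -> [4, 88]
DUP     -> [4, 88, 88]
OVER    -> [4, 88, 88, 88]
ADD     -> [4, 88, 176]

4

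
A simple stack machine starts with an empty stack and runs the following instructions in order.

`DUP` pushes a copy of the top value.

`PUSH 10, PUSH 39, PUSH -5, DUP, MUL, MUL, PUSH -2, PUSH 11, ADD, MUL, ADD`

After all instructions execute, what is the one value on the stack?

8785

PUSH 10  [10]
PUSH 39  [10, 39]
PUSH -5  [10, 39, -5]
DUP      [10, 39, -5, -5]
MUL      [10, 39, 25]
MUL      [10, 975]
PUSH -2  [10, 975, -2]
PUSH 11  [10, 975, -2, 11]
ADD      [10, 975, 9]
MUL      [10, 8775]
ADD      [8785]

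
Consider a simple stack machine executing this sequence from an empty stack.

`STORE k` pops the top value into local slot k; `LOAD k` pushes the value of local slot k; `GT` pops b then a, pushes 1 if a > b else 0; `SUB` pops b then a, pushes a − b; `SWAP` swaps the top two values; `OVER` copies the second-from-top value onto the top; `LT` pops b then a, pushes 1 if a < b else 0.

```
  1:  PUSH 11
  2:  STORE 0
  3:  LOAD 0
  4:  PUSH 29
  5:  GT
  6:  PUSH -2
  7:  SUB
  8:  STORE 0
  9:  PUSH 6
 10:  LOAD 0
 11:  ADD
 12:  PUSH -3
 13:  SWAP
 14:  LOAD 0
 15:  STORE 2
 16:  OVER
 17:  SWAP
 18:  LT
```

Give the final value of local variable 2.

PUSH 11 : [11]
STORE 0 : []
LOAD 0  : [11]
PUSH 29 : [11, 29]
GT      : [0]
PUSH -2 : [0, -2]
SUB     : [2]
STORE 0 : []
PUSH 6  : [6]
LOAD 0  : [6, 2]
ADD     : [8]
PUSH -3 : [8, -3]
SWAP    : [-3, 8]
LOAD 0  : [-3, 8, 2]
STORE 2 : [-3, 8]
OVER    : [-3, 8, -3]
SWAP    : [-3, -3, 8]
LT      : [-3, 1]

2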